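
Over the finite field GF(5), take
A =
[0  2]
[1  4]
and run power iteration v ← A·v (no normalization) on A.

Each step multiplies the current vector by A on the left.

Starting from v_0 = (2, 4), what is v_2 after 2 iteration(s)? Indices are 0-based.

v_2 = (1, 0)

v_0 = (2, 4).
v_1 = A·v_0 = (3, 3).
v_2 = A·v_1 = (1, 0).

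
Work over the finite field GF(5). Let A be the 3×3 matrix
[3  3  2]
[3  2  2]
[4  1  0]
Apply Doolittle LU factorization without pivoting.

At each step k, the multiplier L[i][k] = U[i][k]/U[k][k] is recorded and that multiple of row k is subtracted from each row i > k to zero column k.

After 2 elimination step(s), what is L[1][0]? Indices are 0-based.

L[1][0] = 1

k=0: U[0][0]=3
  eliminate (1,0): mult=1, new row 1: (0, 4, 0); set L[1][0]=1
  eliminate (2,0): mult=3, new row 2: (0, 2, 4); set L[2][0]=3
k=1: U[1][1]=4
  eliminate (2,1): mult=3, new row 2: (0, 0, 4); set L[2][1]=3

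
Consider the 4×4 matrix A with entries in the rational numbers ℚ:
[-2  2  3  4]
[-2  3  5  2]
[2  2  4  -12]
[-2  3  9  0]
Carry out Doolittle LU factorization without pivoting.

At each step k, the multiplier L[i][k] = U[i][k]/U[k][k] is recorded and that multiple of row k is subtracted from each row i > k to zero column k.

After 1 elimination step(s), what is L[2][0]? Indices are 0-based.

L[2][0] = -1

Step 1: pivot at (0,0) is -2.
  row1 ← row1 − (1)·row0  ⇒  L[1][0]=1, U row1=(0, 1, 2, -2)
  row2 ← row2 − (-1)·row0  ⇒  L[2][0]=-1, U row2=(0, 4, 7, -8)
  row3 ← row3 − (1)·row0  ⇒  L[3][0]=1, U row3=(0, 1, 6, -4)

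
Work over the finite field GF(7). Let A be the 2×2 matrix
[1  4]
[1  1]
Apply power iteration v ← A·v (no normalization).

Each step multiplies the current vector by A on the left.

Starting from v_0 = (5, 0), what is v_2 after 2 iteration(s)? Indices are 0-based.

v_2 = (4, 3)

v_0 = (5, 0).
v_1 = A·v_0 = (5, 5).
v_2 = A·v_1 = (4, 3).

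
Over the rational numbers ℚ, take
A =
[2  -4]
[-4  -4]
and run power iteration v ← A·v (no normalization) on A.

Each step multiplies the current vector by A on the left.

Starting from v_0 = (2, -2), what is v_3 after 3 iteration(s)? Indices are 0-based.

v_0 = (2, -2).
v_1 = A·v_0 = (12, 0).
v_2 = A·v_1 = (24, -48).
v_3 = A·v_2 = (240, 96).

v_3 = (240, 96)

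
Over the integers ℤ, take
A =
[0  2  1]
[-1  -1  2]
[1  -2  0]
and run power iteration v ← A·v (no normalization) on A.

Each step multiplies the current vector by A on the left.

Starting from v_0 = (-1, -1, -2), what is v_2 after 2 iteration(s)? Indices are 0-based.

v_0 = (-1, -1, -2).
v_1 = A·v_0 = (-4, -2, 1).
v_2 = A·v_1 = (-3, 8, 0).

v_2 = (-3, 8, 0)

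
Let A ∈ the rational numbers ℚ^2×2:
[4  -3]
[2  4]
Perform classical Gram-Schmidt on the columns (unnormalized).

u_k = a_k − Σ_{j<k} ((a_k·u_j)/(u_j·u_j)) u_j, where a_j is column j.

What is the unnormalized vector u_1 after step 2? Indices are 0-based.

u_1 = (-11/5, 22/5)

Step 1: u_0 = a_0 = (4, 2).
Step 2: u_1 = a_1 − (-1/5)·u_0 = (-11/5, 22/5).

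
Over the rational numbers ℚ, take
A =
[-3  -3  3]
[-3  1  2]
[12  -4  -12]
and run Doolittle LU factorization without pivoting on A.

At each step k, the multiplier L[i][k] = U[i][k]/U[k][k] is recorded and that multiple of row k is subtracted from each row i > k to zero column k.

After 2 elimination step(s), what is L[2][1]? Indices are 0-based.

L[2][1] = -4

[col 0] pivot -3
  R1 -= 1*R0 → (0, 4, -1)  (L[1][0] := 1)
  R2 -= -4*R0 → (0, -16, 0)  (L[2][0] := -4)
[col 1] pivot 4
  R2 -= -4*R1 → (0, 0, -4)  (L[2][1] := -4)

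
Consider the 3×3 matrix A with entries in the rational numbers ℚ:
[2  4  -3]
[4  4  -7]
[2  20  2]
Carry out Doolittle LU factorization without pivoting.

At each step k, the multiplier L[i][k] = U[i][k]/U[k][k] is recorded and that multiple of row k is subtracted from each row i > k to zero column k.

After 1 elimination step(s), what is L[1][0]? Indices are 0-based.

Step 1: pivot at (0,0) is 2.
  row1 ← row1 − (2)·row0  ⇒  L[1][0]=2, U row1=(0, -4, -1)
  row2 ← row2 − (1)·row0  ⇒  L[2][0]=1, U row2=(0, 16, 5)

L[1][0] = 2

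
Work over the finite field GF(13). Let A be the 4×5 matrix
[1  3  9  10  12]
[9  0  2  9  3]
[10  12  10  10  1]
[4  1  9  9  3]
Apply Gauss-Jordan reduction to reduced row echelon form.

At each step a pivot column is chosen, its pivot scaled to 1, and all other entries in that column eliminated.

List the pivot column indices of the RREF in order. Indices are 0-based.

pivot columns: 0, 1, 2, 3

step 1: normalize row 0 (÷1) = (1, 3, 9, 10, 12)
  row 1: subtract 9×row0 = (0, 12, 12, 10, 12)
  row 2: subtract 10×row0 = (0, 8, 11, 1, 11)
  row 3: subtract 4×row0 = (0, 2, 12, 8, 7)
step 2: normalize row 1 (÷12) = (0, 1, 1, 3, 1)
  row 0: subtract 3×row1 = (1, 0, 6, 1, 9)
  row 2: subtract 8×row1 = (0, 0, 3, 3, 3)
  row 3: subtract 2×row1 = (0, 0, 10, 2, 5)
step 3: normalize row 2 (÷3) = (0, 0, 1, 1, 1)
  row 0: subtract 6×row2 = (1, 0, 0, 8, 3)
  row 1: subtract 1×row2 = (0, 1, 0, 2, 0)
  row 3: subtract 10×row2 = (0, 0, 0, 5, 8)
step 4: normalize row 3 (÷5) = (0, 0, 0, 1, 12)
  row 0: subtract 8×row3 = (1, 0, 0, 0, 11)
  row 1: subtract 2×row3 = (0, 1, 0, 0, 2)
  row 2: subtract 1×row3 = (0, 0, 1, 0, 2)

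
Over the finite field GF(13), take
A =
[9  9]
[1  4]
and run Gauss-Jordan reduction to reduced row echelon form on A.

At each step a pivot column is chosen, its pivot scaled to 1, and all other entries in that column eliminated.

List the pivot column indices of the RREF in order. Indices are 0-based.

step 1: normalize row 0 (÷9) = (1, 1)
  row 1: subtract 1×row0 = (0, 3)
step 2: normalize row 1 (÷3) = (0, 1)
  row 0: subtract 1×row1 = (1, 0)

pivot columns: 0, 1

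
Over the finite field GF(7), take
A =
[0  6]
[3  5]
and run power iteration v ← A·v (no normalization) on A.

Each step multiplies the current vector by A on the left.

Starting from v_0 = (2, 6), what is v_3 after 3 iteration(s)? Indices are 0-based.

v_0 = (2, 6).
v_1 = A·v_0 = (1, 1).
v_2 = A·v_1 = (6, 1).
v_3 = A·v_2 = (6, 2).

v_3 = (6, 2)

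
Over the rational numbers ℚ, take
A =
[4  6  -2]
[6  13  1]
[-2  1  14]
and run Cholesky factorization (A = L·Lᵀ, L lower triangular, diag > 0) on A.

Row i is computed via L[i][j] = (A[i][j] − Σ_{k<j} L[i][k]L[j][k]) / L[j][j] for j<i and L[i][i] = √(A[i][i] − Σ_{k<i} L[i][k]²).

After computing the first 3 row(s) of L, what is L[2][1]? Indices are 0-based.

Step 1: L[0][0] = √(4) = 2.
  L[1][0] = (6) / L[0][0] = 3.
Step 2: L[1][1] = √(4) = 2.
  L[2][0] = (-2) / L[0][0] = -1.
  L[2][1] = (4) / L[1][1] = 2.
Step 3: L[2][2] = √(9) = 3.

L[2][1] = 2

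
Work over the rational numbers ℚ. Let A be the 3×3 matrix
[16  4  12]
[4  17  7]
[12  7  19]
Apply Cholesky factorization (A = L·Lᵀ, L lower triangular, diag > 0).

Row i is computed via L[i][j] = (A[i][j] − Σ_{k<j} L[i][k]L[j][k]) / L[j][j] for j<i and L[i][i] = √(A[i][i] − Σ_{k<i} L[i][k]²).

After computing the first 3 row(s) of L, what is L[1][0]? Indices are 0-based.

L[1][0] = 1

Step 1: L[0][0] = √(16) = 4.
  L[1][0] = (4) / L[0][0] = 1.
Step 2: L[1][1] = √(16) = 4.
  L[2][0] = (12) / L[0][0] = 3.
  L[2][1] = (4) / L[1][1] = 1.
Step 3: L[2][2] = √(9) = 3.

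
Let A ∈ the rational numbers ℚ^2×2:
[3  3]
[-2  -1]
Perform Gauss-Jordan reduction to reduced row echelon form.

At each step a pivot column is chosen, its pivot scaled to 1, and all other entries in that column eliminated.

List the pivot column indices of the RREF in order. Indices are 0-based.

pivot columns: 0, 1

pivot(0,0)=3: scale R0 → (1, 1)
  clear (1,0): R1 −= (-2)R0 → (0, 1)
pivot(1,1)=1: scale R1 → (0, 1)
  clear (0,1): R0 −= (1)R1 → (1, 0)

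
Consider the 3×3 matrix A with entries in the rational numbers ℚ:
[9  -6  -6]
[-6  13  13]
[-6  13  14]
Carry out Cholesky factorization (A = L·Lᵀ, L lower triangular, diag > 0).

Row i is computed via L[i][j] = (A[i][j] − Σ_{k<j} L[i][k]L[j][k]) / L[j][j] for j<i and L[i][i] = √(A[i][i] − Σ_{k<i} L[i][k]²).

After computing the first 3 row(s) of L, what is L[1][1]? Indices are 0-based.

L[1][1] = 3

Step 1: L[0][0] = √(9) = 3.
  L[1][0] = (-6) / L[0][0] = -2.
Step 2: L[1][1] = √(9) = 3.
  L[2][0] = (-6) / L[0][0] = -2.
  L[2][1] = (9) / L[1][1] = 3.
Step 3: L[2][2] = √(1) = 1.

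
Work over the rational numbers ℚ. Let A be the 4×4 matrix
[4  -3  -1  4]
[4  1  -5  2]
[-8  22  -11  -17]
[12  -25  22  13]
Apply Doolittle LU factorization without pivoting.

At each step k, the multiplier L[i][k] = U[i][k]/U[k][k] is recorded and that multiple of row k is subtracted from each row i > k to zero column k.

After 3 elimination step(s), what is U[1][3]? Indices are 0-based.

U[1][3] = -2

Step 1: pivot at (0,0) is 4.
  row1 ← row1 − (1)·row0  ⇒  L[1][0]=1, U row1=(0, 4, -4, -2)
  row2 ← row2 − (-2)·row0  ⇒  L[2][0]=-2, U row2=(0, 16, -13, -9)
  row3 ← row3 − (3)·row0  ⇒  L[3][0]=3, U row3=(0, -16, 25, 1)
Step 2: pivot at (1,1) is 4.
  row2 ← row2 − (4)·row1  ⇒  L[2][1]=4, U row2=(0, 0, 3, -1)
  row3 ← row3 − (-4)·row1  ⇒  L[3][1]=-4, U row3=(0, 0, 9, -7)
Step 3: pivot at (2,2) is 3.
  row3 ← row3 − (3)·row2  ⇒  L[3][2]=3, U row3=(0, 0, 0, -4)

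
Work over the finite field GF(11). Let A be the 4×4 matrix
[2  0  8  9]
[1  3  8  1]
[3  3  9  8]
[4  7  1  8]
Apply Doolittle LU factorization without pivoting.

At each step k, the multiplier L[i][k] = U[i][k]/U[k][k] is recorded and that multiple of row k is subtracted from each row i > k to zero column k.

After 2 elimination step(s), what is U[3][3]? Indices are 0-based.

k=0: U[0][0]=2
  eliminate (1,0): mult=6, new row 1: (0, 3, 4, 2); set L[1][0]=6
  eliminate (2,0): mult=7, new row 2: (0, 3, 8, 0); set L[2][0]=7
  eliminate (3,0): mult=2, new row 3: (0, 7, 7, 1); set L[3][0]=2
k=1: U[1][1]=3
  eliminate (2,1): mult=1, new row 2: (0, 0, 4, 9); set L[2][1]=1
  eliminate (3,1): mult=6, new row 3: (0, 0, 5, 0); set L[3][1]=6

U[3][3] = 0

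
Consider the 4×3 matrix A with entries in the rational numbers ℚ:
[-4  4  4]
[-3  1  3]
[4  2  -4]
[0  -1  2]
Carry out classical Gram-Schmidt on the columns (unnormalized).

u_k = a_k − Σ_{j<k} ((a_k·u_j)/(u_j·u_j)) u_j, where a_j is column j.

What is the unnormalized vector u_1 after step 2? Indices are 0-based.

u_1 = (120/41, 8/41, 126/41, -1)

Step 1: u_0 = a_0 = (-4, -3, 4, 0).
Step 2: u_1 = a_1 − (-11/41)·u_0 = (120/41, 8/41, 126/41, -1).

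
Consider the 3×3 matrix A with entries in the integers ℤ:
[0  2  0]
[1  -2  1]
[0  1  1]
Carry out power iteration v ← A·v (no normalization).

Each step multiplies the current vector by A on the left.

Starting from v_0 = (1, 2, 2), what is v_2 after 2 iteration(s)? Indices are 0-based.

v_2 = (-2, 10, 3)

v_0 = (1, 2, 2).
v_1 = A·v_0 = (4, -1, 4).
v_2 = A·v_1 = (-2, 10, 3).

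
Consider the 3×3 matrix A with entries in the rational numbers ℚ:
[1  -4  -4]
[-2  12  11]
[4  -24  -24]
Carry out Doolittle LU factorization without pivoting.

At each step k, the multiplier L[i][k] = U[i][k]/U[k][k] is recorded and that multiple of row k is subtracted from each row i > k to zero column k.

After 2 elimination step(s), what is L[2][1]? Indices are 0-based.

L[2][1] = -2

Step 1: pivot at (0,0) is 1.
  row1 ← row1 − (-2)·row0  ⇒  L[1][0]=-2, U row1=(0, 4, 3)
  row2 ← row2 − (4)·row0  ⇒  L[2][0]=4, U row2=(0, -8, -8)
Step 2: pivot at (1,1) is 4.
  row2 ← row2 − (-2)·row1  ⇒  L[2][1]=-2, U row2=(0, 0, -2)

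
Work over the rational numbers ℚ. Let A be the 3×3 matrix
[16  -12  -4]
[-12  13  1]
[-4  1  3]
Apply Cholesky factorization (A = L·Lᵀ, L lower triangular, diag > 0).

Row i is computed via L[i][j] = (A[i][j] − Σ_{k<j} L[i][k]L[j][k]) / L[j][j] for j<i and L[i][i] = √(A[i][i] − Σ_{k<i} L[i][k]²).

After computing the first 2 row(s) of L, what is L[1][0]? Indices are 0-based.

Step 1: L[0][0] = √(16) = 4.
  L[1][0] = (-12) / L[0][0] = -3.
Step 2: L[1][1] = √(4) = 2.

L[1][0] = -3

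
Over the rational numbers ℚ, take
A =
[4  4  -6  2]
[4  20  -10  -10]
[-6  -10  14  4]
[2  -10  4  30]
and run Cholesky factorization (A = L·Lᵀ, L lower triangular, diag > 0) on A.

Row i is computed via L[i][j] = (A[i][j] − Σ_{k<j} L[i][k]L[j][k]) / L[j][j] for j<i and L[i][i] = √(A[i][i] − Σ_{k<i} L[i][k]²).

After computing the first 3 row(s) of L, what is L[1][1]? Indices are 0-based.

L[1][1] = 4

Step 1: L[0][0] = √(4) = 2.
  L[1][0] = (4) / L[0][0] = 2.
Step 2: L[1][1] = √(16) = 4.
  L[2][0] = (-6) / L[0][0] = -3.
  L[2][1] = (-4) / L[1][1] = -1.
Step 3: L[2][2] = √(4) = 2.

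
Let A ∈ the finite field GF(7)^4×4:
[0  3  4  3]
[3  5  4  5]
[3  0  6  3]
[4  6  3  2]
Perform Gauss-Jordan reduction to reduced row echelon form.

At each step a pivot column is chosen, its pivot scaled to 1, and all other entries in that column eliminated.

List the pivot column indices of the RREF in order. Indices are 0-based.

step 1: exchange rows 0,1
step 1: normalize row 0 (÷3) = (1, 4, 6, 4)
  row 2: subtract 3×row0 = (0, 2, 2, 5)
  row 3: subtract 4×row0 = (0, 4, 0, 0)
step 2: normalize row 1 (÷3) = (0, 1, 6, 1)
  row 0: subtract 4×row1 = (1, 0, 3, 0)
  row 2: subtract 2×row1 = (0, 0, 4, 3)
  row 3: subtract 4×row1 = (0, 0, 4, 3)
step 3: normalize row 2 (÷4) = (0, 0, 1, 6)
  row 0: subtract 3×row2 = (1, 0, 0, 3)
  row 1: subtract 6×row2 = (0, 1, 0, 0)
  row 3: subtract 4×row2 = (0, 0, 0, 0)
skip col 3 (zero from row 3)

pivot columns: 0, 1, 2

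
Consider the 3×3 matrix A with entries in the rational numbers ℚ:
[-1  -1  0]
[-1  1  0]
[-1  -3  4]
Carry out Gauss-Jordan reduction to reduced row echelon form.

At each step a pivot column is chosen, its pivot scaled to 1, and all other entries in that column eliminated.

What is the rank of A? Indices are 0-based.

pivot(0,0)=-1: scale R0 → (1, 1, 0)
  clear (1,0): R1 −= (-1)R0 → (0, 2, 0)
  clear (2,0): R2 −= (-1)R0 → (0, -2, 4)
pivot(1,1)=2: scale R1 → (0, 1, 0)
  clear (0,1): R0 −= (1)R1 → (1, 0, 0)
  clear (2,1): R2 −= (-2)R1 → (0, 0, 4)
pivot(2,2)=4: scale R2 → (0, 0, 1)

rank = 3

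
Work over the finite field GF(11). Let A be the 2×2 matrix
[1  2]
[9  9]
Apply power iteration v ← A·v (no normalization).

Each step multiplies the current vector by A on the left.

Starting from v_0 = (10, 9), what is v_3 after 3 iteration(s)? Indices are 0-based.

v_0 = (10, 9).
v_1 = A·v_0 = (6, 6).
v_2 = A·v_1 = (7, 9).
v_3 = A·v_2 = (3, 1).

v_3 = (3, 1)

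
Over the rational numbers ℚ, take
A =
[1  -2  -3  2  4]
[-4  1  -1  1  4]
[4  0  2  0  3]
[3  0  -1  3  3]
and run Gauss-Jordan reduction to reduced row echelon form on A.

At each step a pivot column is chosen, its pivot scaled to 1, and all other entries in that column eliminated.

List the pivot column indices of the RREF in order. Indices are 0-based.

pivot(0,0)=1: scale R0 → (1, -2, -3, 2, 4)
  clear (1,0): R1 −= (-4)R0 → (0, -7, -13, 9, 20)
  clear (2,0): R2 −= (4)R0 → (0, 8, 14, -8, -13)
  clear (3,0): R3 −= (3)R0 → (0, 6, 8, -3, -9)
pivot(1,1)=-7: scale R1 → (0, 1, 13/7, -9/7, -20/7)
  clear (0,1): R0 −= (-2)R1 → (1, 0, 5/7, -4/7, -12/7)
  clear (2,1): R2 −= (8)R1 → (0, 0, -6/7, 16/7, 69/7)
  clear (3,1): R3 −= (6)R1 → (0, 0, -22/7, 33/7, 57/7)
pivot(2,2)=-6/7: scale R2 → (0, 0, 1, -8/3, -23/2)
  clear (0,2): R0 −= (5/7)R2 → (1, 0, 0, 4/3, 13/2)
  clear (1,2): R1 −= (13/7)R2 → (0, 1, 0, 11/3, 37/2)
  clear (3,2): R3 −= (-22/7)R2 → (0, 0, 0, -11/3, -28)
pivot(3,3)=-11/3: scale R3 → (0, 0, 0, 1, 84/11)
  clear (0,3): R0 −= (4/3)R3 → (1, 0, 0, 0, -81/22)
  clear (1,3): R1 −= (11/3)R3 → (0, 1, 0, 0, -19/2)
  clear (2,3): R2 −= (-8/3)R3 → (0, 0, 1, 0, 195/22)

pivot columns: 0, 1, 2, 3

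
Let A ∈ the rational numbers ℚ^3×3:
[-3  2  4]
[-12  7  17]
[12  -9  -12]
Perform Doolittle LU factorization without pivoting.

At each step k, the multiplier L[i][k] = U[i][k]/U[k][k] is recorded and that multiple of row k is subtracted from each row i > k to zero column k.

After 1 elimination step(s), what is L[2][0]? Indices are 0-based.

[col 0] pivot -3
  R1 -= 4*R0 → (0, -1, 1)  (L[1][0] := 4)
  R2 -= -4*R0 → (0, -1, 4)  (L[2][0] := -4)

L[2][0] = -4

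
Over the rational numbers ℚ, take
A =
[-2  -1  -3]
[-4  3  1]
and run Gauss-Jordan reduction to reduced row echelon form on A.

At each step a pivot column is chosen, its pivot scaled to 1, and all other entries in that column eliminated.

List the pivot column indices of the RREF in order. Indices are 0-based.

pivot columns: 0, 1

[1] R0 /= -2  ⇒  (1, 1/2, 3/2)
     R1 -= -4·R0  ⇒  (0, 5, 7)
[2] R1 /= 5  ⇒  (0, 1, 7/5)
     R0 -= 1/2·R1  ⇒  (1, 0, 4/5)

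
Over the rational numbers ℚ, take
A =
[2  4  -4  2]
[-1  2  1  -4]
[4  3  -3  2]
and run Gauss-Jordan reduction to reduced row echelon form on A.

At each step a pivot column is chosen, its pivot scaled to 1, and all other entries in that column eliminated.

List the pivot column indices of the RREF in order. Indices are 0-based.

pivot(0,0)=2: scale R0 → (1, 2, -2, 1)
  clear (1,0): R1 −= (-1)R0 → (0, 4, -1, -3)
  clear (2,0): R2 −= (4)R0 → (0, -5, 5, -2)
pivot(1,1)=4: scale R1 → (0, 1, -1/4, -3/4)
  clear (0,1): R0 −= (2)R1 → (1, 0, -3/2, 5/2)
  clear (2,1): R2 −= (-5)R1 → (0, 0, 15/4, -23/4)
pivot(2,2)=15/4: scale R2 → (0, 0, 1, -23/15)
  clear (0,2): R0 −= (-3/2)R2 → (1, 0, 0, 1/5)
  clear (1,2): R1 −= (-1/4)R2 → (0, 1, 0, -17/15)

pivot columns: 0, 1, 2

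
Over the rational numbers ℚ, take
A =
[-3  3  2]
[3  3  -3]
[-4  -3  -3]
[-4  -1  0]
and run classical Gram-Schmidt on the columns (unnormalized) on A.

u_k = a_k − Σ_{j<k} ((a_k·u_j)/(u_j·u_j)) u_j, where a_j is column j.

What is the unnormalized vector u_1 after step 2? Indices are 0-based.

Step 1: u_0 = a_0 = (-3, 3, -4, -4).
Step 2: u_1 = a_1 − (8/25)·u_0 = (99/25, 51/25, -43/25, 7/25).

u_1 = (99/25, 51/25, -43/25, 7/25)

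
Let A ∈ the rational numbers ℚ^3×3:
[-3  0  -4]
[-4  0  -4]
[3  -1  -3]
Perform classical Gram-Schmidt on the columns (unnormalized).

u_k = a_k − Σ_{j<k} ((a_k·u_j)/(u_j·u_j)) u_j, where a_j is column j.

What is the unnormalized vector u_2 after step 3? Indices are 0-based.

Step 1: u_0 = a_0 = (-3, -4, 3).
Step 2: u_1 = a_1 − (-3/34)·u_0 = (-9/34, -6/17, -25/34).
Step 3: u_2 = a_2 − (19/34)·u_0 − (159/25)·u_1 = (-16/25, 12/25, 0).

u_2 = (-16/25, 12/25, 0)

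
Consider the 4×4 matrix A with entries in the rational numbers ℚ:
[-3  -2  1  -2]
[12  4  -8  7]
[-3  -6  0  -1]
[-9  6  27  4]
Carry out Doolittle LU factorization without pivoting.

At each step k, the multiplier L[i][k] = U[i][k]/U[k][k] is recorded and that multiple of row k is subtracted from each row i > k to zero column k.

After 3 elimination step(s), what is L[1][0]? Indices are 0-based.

L[1][0] = -4

Step 1: pivot at (0,0) is -3.
  row1 ← row1 − (-4)·row0  ⇒  L[1][0]=-4, U row1=(0, -4, -4, -1)
  row2 ← row2 − (1)·row0  ⇒  L[2][0]=1, U row2=(0, -4, -1, 1)
  row3 ← row3 − (3)·row0  ⇒  L[3][0]=3, U row3=(0, 12, 24, 10)
Step 2: pivot at (1,1) is -4.
  row2 ← row2 − (1)·row1  ⇒  L[2][1]=1, U row2=(0, 0, 3, 2)
  row3 ← row3 − (-3)·row1  ⇒  L[3][1]=-3, U row3=(0, 0, 12, 7)
Step 3: pivot at (2,2) is 3.
  row3 ← row3 − (4)·row2  ⇒  L[3][2]=4, U row3=(0, 0, 0, -1)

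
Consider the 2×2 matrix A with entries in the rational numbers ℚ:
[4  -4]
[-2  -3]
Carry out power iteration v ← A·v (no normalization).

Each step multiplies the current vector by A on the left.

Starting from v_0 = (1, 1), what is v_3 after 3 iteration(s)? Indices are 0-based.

v_0 = (1, 1).
v_1 = A·v_0 = (0, -5).
v_2 = A·v_1 = (20, 15).
v_3 = A·v_2 = (20, -85).

v_3 = (20, -85)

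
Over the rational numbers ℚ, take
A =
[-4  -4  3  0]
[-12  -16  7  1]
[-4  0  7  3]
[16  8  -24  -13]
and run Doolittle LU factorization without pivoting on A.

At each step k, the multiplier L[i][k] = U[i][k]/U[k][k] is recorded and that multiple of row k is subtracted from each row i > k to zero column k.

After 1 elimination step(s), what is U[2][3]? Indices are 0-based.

Step 1: pivot at (0,0) is -4.
  row1 ← row1 − (3)·row0  ⇒  L[1][0]=3, U row1=(0, -4, -2, 1)
  row2 ← row2 − (1)·row0  ⇒  L[2][0]=1, U row2=(0, 4, 4, 3)
  row3 ← row3 − (-4)·row0  ⇒  L[3][0]=-4, U row3=(0, -8, -12, -13)

U[2][3] = 3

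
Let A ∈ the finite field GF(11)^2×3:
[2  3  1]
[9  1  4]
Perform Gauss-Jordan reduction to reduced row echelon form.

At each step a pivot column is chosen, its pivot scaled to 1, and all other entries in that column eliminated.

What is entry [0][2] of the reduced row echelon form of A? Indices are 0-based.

step 1: normalize row 0 (÷2) = (1, 7, 6)
  row 1: subtract 9×row0 = (0, 4, 5)
step 2: normalize row 1 (÷4) = (0, 1, 4)
  row 0: subtract 7×row1 = (1, 0, 0)

M[0][2] = 0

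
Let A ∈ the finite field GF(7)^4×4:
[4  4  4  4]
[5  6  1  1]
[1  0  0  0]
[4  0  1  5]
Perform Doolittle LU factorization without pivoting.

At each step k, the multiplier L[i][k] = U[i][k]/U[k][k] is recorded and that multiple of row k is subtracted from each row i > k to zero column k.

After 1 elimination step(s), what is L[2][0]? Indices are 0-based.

L[2][0] = 2

Step 1: pivot at (0,0) is 4.
  row1 ← row1 − (3)·row0  ⇒  L[1][0]=3, U row1=(0, 1, 3, 3)
  row2 ← row2 − (2)·row0  ⇒  L[2][0]=2, U row2=(0, 6, 6, 6)
  row3 ← row3 − (1)·row0  ⇒  L[3][0]=1, U row3=(0, 3, 4, 1)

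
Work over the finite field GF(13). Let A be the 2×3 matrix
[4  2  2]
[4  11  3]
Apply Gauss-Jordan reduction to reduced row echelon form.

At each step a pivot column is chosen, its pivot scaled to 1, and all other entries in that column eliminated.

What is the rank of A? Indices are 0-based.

rank = 2

pivot(0,0)=4: scale R0 → (1, 7, 7)
  clear (1,0): R1 −= (4)R0 → (0, 9, 1)
pivot(1,1)=9: scale R1 → (0, 1, 3)
  clear (0,1): R0 −= (7)R1 → (1, 0, 12)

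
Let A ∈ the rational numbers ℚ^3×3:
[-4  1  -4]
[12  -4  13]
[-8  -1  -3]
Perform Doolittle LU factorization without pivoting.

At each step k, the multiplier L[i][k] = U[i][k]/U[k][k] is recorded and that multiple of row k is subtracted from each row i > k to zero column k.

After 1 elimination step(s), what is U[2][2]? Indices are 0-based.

U[2][2] = 5

[col 0] pivot -4
  R1 -= -3*R0 → (0, -1, 1)  (L[1][0] := -3)
  R2 -= 2*R0 → (0, -3, 5)  (L[2][0] := 2)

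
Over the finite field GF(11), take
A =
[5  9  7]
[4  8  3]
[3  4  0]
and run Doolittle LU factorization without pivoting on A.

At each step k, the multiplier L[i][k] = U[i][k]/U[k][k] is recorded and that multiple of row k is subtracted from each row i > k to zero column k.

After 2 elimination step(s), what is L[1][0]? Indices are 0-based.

L[1][0] = 3

k=0: U[0][0]=5
  eliminate (1,0): mult=3, new row 1: (0, 3, 4); set L[1][0]=3
  eliminate (2,0): mult=5, new row 2: (0, 3, 9); set L[2][0]=5
k=1: U[1][1]=3
  eliminate (2,1): mult=1, new row 2: (0, 0, 5); set L[2][1]=1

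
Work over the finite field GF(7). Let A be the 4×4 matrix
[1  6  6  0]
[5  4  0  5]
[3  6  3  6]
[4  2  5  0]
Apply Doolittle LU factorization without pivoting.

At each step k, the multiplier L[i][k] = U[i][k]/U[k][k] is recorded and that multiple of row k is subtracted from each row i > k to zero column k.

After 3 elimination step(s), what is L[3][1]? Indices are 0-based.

[col 0] pivot 1
  R1 -= 5*R0 → (0, 2, 5, 5)  (L[1][0] := 5)
  R2 -= 3*R0 → (0, 2, 6, 6)  (L[2][0] := 3)
  R3 -= 4*R0 → (0, 6, 2, 0)  (L[3][0] := 4)
[col 1] pivot 2
  R2 -= 1*R1 → (0, 0, 1, 1)  (L[2][1] := 1)
  R3 -= 3*R1 → (0, 0, 1, 6)  (L[3][1] := 3)
[col 2] pivot 1
  R3 -= 1*R2 → (0, 0, 0, 5)  (L[3][2] := 1)

L[3][1] = 3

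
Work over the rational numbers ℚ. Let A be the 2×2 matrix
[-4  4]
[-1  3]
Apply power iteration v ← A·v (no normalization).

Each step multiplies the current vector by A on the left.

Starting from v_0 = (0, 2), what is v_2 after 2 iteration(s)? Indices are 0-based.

v_2 = (-8, 10)

v_0 = (0, 2).
v_1 = A·v_0 = (8, 6).
v_2 = A·v_1 = (-8, 10).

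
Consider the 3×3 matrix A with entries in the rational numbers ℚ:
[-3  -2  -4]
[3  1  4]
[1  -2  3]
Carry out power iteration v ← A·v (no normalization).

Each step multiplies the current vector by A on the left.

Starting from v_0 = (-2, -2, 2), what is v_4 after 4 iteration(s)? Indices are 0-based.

v_0 = (-2, -2, 2).
v_1 = A·v_0 = (2, 0, 8).
v_2 = A·v_1 = (-38, 38, 26).
v_3 = A·v_2 = (-66, 28, -36).
v_4 = A·v_3 = (286, -314, -230).

v_4 = (286, -314, -230)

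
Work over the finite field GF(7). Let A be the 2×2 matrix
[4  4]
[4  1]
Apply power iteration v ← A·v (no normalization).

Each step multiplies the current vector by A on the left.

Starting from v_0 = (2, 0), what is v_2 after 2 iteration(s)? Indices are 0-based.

v_2 = (1, 5)

v_0 = (2, 0).
v_1 = A·v_0 = (1, 1).
v_2 = A·v_1 = (1, 5).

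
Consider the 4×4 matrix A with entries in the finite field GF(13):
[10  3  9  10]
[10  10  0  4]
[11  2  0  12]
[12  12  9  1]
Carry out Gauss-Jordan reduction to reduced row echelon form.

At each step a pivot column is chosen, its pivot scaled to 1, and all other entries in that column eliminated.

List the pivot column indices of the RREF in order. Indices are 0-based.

step 1: normalize row 0 (÷10) = (1, 12, 10, 1)
  row 1: subtract 10×row0 = (0, 7, 4, 7)
  row 2: subtract 11×row0 = (0, 0, 7, 1)
  row 3: subtract 12×row0 = (0, 11, 6, 2)
step 2: normalize row 1 (÷7) = (0, 1, 8, 1)
  row 0: subtract 12×row1 = (1, 0, 5, 2)
  row 3: subtract 11×row1 = (0, 0, 9, 4)
step 3: normalize row 2 (÷7) = (0, 0, 1, 2)
  row 0: subtract 5×row2 = (1, 0, 0, 5)
  row 1: subtract 8×row2 = (0, 1, 0, 11)
  row 3: subtract 9×row2 = (0, 0, 0, 12)
step 4: normalize row 3 (÷12) = (0, 0, 0, 1)
  row 0: subtract 5×row3 = (1, 0, 0, 0)
  row 1: subtract 11×row3 = (0, 1, 0, 0)
  row 2: subtract 2×row3 = (0, 0, 1, 0)

pivot columns: 0, 1, 2, 3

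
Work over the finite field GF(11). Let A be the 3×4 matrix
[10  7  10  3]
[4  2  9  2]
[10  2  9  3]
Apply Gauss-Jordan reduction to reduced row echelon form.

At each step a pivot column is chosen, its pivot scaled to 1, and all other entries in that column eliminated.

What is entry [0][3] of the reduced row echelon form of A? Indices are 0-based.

step 1: normalize row 0 (÷10) = (1, 4, 1, 8)
  row 1: subtract 4×row0 = (0, 8, 5, 3)
  row 2: subtract 10×row0 = (0, 6, 10, 0)
step 2: normalize row 1 (÷8) = (0, 1, 2, 10)
  row 0: subtract 4×row1 = (1, 0, 4, 1)
  row 2: subtract 6×row1 = (0, 0, 9, 6)
step 3: normalize row 2 (÷9) = (0, 0, 1, 8)
  row 0: subtract 4×row2 = (1, 0, 0, 2)
  row 1: subtract 2×row2 = (0, 1, 0, 5)

M[0][3] = 2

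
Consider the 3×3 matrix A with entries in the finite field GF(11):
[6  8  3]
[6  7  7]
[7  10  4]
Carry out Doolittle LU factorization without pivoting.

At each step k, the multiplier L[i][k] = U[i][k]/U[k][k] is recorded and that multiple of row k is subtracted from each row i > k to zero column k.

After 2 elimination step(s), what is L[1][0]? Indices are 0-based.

L[1][0] = 1

k=0: U[0][0]=6
  eliminate (1,0): mult=1, new row 1: (0, 10, 4); set L[1][0]=1
  eliminate (2,0): mult=3, new row 2: (0, 8, 6); set L[2][0]=3
k=1: U[1][1]=10
  eliminate (2,1): mult=3, new row 2: (0, 0, 5); set L[2][1]=3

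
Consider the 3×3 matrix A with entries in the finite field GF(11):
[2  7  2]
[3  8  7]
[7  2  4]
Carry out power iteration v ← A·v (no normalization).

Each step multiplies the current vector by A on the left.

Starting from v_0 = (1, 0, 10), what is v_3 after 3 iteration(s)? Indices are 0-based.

v_0 = (1, 0, 10).
v_1 = A·v_0 = (0, 7, 3).
v_2 = A·v_1 = (0, 0, 4).
v_3 = A·v_2 = (8, 6, 5).

v_3 = (8, 6, 5)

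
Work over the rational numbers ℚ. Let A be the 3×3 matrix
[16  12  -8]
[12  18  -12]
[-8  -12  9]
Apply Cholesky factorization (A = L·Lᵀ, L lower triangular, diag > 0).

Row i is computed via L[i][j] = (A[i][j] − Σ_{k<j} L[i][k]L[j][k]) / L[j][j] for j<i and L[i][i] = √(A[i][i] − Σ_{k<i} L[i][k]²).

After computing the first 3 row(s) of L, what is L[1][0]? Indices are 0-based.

Step 1: L[0][0] = √(16) = 4.
  L[1][0] = (12) / L[0][0] = 3.
Step 2: L[1][1] = √(9) = 3.
  L[2][0] = (-8) / L[0][0] = -2.
  L[2][1] = (-6) / L[1][1] = -2.
Step 3: L[2][2] = √(1) = 1.

L[1][0] = 3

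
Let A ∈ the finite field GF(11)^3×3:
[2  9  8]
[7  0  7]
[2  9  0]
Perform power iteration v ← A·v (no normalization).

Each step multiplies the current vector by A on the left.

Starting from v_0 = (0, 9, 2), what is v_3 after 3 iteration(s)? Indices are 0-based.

v_0 = (0, 9, 2).
v_1 = A·v_0 = (9, 3, 4).
v_2 = A·v_1 = (0, 3, 1).
v_3 = A·v_2 = (2, 7, 5).

v_3 = (2, 7, 5)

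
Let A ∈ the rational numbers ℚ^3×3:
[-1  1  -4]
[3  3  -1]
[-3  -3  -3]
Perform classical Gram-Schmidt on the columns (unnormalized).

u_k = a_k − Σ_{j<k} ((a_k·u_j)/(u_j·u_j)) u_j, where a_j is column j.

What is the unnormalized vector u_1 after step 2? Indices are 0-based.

u_1 = (36/19, 6/19, -6/19)

Step 1: u_0 = a_0 = (-1, 3, -3).
Step 2: u_1 = a_1 − (17/19)·u_0 = (36/19, 6/19, -6/19).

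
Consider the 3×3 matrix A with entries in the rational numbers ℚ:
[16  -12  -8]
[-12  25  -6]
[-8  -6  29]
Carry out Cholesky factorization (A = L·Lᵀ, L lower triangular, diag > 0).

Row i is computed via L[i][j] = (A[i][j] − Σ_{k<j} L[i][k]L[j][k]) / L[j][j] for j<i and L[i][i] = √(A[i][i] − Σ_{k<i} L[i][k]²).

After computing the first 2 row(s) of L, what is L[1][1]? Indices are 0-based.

L[1][1] = 4

Step 1: L[0][0] = √(16) = 4.
  L[1][0] = (-12) / L[0][0] = -3.
Step 2: L[1][1] = √(16) = 4.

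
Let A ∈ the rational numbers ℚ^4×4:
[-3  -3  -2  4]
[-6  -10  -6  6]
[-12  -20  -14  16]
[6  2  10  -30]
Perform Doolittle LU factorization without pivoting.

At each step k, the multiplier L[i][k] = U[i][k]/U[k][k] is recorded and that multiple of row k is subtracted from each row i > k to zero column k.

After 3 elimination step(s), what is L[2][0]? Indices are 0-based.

L[2][0] = 4

[col 0] pivot -3
  R1 -= 2*R0 → (0, -4, -2, -2)  (L[1][0] := 2)
  R2 -= 4*R0 → (0, -8, -6, 0)  (L[2][0] := 4)
  R3 -= -2*R0 → (0, -4, 6, -22)  (L[3][0] := -2)
[col 1] pivot -4
  R2 -= 2*R1 → (0, 0, -2, 4)  (L[2][1] := 2)
  R3 -= 1*R1 → (0, 0, 8, -20)  (L[3][1] := 1)
[col 2] pivot -2
  R3 -= -4*R2 → (0, 0, 0, -4)  (L[3][2] := -4)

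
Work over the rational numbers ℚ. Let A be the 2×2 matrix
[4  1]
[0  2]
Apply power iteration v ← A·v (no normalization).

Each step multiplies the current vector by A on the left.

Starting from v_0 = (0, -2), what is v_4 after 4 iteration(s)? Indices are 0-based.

v_4 = (-240, -32)

v_0 = (0, -2).
v_1 = A·v_0 = (-2, -4).
v_2 = A·v_1 = (-12, -8).
v_3 = A·v_2 = (-56, -16).
v_4 = A·v_3 = (-240, -32).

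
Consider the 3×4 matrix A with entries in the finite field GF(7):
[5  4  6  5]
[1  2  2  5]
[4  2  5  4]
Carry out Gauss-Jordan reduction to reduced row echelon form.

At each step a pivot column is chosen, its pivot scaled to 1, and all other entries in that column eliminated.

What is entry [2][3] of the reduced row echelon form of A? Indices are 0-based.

M[2][3] = 4

pivot(0,0)=5: scale R0 → (1, 5, 4, 1)
  clear (1,0): R1 −= (1)R0 → (0, 4, 5, 4)
  clear (2,0): R2 −= (4)R0 → (0, 3, 3, 0)
pivot(1,1)=4: scale R1 → (0, 1, 3, 1)
  clear (0,1): R0 −= (5)R1 → (1, 0, 3, 3)
  clear (2,1): R2 −= (3)R1 → (0, 0, 1, 4)
pivot(2,2)=1: scale R2 → (0, 0, 1, 4)
  clear (0,2): R0 −= (3)R2 → (1, 0, 0, 5)
  clear (1,2): R1 −= (3)R2 → (0, 1, 0, 3)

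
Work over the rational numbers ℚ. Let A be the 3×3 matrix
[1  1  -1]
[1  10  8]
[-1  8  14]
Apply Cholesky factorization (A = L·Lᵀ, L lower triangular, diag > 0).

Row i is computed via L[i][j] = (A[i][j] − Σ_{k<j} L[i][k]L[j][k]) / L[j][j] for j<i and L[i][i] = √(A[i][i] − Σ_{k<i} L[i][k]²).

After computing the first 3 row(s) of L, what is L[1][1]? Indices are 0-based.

L[1][1] = 3

Step 1: L[0][0] = √(1) = 1.
  L[1][0] = (1) / L[0][0] = 1.
Step 2: L[1][1] = √(9) = 3.
  L[2][0] = (-1) / L[0][0] = -1.
  L[2][1] = (9) / L[1][1] = 3.
Step 3: L[2][2] = √(4) = 2.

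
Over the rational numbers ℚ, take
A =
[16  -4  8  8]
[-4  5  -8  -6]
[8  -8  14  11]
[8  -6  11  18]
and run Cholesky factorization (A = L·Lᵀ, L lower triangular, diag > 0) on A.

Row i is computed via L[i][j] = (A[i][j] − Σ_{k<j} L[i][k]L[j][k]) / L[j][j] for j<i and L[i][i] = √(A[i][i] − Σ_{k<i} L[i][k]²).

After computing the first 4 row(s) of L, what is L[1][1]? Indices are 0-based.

L[1][1] = 2

Step 1: L[0][0] = √(16) = 4.
  L[1][0] = (-4) / L[0][0] = -1.
Step 2: L[1][1] = √(4) = 2.
  L[2][0] = (8) / L[0][0] = 2.
  L[2][1] = (-6) / L[1][1] = -3.
Step 3: L[2][2] = √(1) = 1.
  L[3][0] = (8) / L[0][0] = 2.
  L[3][1] = (-4) / L[1][1] = -2.
  L[3][2] = (1) / L[2][2] = 1.
Step 4: L[3][3] = √(9) = 3.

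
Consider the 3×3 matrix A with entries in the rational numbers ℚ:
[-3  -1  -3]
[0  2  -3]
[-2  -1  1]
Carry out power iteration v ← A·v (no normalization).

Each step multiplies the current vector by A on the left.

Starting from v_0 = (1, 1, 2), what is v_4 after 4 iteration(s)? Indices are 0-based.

v_4 = (742, -20, 383)

v_0 = (1, 1, 2).
v_1 = A·v_0 = (-10, -4, -1).
v_2 = A·v_1 = (37, -5, 23).
v_3 = A·v_2 = (-175, -79, -46).
v_4 = A·v_3 = (742, -20, 383).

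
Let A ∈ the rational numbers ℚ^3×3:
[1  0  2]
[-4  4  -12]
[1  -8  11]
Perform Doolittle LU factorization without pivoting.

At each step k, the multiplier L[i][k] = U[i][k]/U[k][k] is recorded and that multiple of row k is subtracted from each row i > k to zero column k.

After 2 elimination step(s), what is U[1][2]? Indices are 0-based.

Step 1: pivot at (0,0) is 1.
  row1 ← row1 − (-4)·row0  ⇒  L[1][0]=-4, U row1=(0, 4, -4)
  row2 ← row2 − (1)·row0  ⇒  L[2][0]=1, U row2=(0, -8, 9)
Step 2: pivot at (1,1) is 4.
  row2 ← row2 − (-2)·row1  ⇒  L[2][1]=-2, U row2=(0, 0, 1)

U[1][2] = -4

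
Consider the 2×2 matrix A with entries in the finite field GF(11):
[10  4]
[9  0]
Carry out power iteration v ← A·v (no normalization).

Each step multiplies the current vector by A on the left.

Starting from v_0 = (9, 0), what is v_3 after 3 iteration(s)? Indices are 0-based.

v_0 = (9, 0).
v_1 = A·v_0 = (2, 4).
v_2 = A·v_1 = (3, 7).
v_3 = A·v_2 = (3, 5).

v_3 = (3, 5)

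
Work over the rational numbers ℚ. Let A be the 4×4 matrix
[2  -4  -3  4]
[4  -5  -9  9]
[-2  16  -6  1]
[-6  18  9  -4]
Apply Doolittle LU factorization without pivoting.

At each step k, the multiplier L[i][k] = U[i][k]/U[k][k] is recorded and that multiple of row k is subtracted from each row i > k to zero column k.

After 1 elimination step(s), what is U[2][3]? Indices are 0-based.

[col 0] pivot 2
  R1 -= 2*R0 → (0, 3, -3, 1)  (L[1][0] := 2)
  R2 -= -1*R0 → (0, 12, -9, 5)  (L[2][0] := -1)
  R3 -= -3*R0 → (0, 6, 0, 8)  (L[3][0] := -3)

U[2][3] = 5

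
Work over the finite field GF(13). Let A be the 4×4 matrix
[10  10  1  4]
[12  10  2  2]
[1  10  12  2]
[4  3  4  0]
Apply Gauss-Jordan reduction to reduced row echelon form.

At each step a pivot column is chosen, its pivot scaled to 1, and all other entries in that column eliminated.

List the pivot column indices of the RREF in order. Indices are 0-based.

pivot(0,0)=10: scale R0 → (1, 1, 4, 3)
  clear (1,0): R1 −= (12)R0 → (0, 11, 6, 5)
  clear (2,0): R2 −= (1)R0 → (0, 9, 8, 12)
  clear (3,0): R3 −= (4)R0 → (0, 12, 1, 1)
pivot(1,1)=11: scale R1 → (0, 1, 10, 4)
  clear (0,1): R0 −= (1)R1 → (1, 0, 7, 12)
  clear (2,1): R2 −= (9)R1 → (0, 0, 9, 2)
  clear (3,1): R3 −= (12)R1 → (0, 0, 11, 5)
pivot(2,2)=9: scale R2 → (0, 0, 1, 6)
  clear (0,2): R0 −= (7)R2 → (1, 0, 0, 9)
  clear (1,2): R1 −= (10)R2 → (0, 1, 0, 9)
  clear (3,2): R3 −= (11)R2 → (0, 0, 0, 4)
pivot(3,3)=4: scale R3 → (0, 0, 0, 1)
  clear (0,3): R0 −= (9)R3 → (1, 0, 0, 0)
  clear (1,3): R1 −= (9)R3 → (0, 1, 0, 0)
  clear (2,3): R2 −= (6)R3 → (0, 0, 1, 0)

pivot columns: 0, 1, 2, 3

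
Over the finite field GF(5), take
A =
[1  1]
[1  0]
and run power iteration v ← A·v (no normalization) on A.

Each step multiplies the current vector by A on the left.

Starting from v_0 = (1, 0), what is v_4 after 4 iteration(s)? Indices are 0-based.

v_0 = (1, 0).
v_1 = A·v_0 = (1, 1).
v_2 = A·v_1 = (2, 1).
v_3 = A·v_2 = (3, 2).
v_4 = A·v_3 = (0, 3).

v_4 = (0, 3)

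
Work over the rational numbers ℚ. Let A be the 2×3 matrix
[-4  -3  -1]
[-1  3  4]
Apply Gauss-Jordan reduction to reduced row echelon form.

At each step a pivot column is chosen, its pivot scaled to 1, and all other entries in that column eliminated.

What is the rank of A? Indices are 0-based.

rank = 2

pivot(0,0)=-4: scale R0 → (1, 3/4, 1/4)
  clear (1,0): R1 −= (-1)R0 → (0, 15/4, 17/4)
pivot(1,1)=15/4: scale R1 → (0, 1, 17/15)
  clear (0,1): R0 −= (3/4)R1 → (1, 0, -3/5)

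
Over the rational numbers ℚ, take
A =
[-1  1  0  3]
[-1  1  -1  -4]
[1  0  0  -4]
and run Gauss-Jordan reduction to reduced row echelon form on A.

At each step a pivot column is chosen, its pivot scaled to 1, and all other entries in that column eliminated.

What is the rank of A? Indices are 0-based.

[1] R0 /= -1  ⇒  (1, -1, 0, -3)
     R1 -= -1·R0  ⇒  (0, 0, -1, -7)
     R2 -= 1·R0  ⇒  (0, 1, 0, -1)
[2] R1 <-> R2
[2] R1 /= 1  ⇒  (0, 1, 0, -1)
     R0 -= -1·R1  ⇒  (1, 0, 0, -4)
[3] R2 /= -1  ⇒  (0, 0, 1, 7)

rank = 3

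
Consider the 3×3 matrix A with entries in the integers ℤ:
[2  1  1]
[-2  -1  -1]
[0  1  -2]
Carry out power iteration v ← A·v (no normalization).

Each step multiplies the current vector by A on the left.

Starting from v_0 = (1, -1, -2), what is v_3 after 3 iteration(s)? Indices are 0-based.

v_0 = (1, -1, -2).
v_1 = A·v_0 = (-1, 1, 3).
v_2 = A·v_1 = (2, -2, -5).
v_3 = A·v_2 = (-3, 3, 8).

v_3 = (-3, 3, 8)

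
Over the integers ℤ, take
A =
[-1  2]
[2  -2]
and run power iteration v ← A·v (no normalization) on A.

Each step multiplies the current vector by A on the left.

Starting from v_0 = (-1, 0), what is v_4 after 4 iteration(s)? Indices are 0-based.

v_4 = (-61, 78)

v_0 = (-1, 0).
v_1 = A·v_0 = (1, -2).
v_2 = A·v_1 = (-5, 6).
v_3 = A·v_2 = (17, -22).
v_4 = A·v_3 = (-61, 78).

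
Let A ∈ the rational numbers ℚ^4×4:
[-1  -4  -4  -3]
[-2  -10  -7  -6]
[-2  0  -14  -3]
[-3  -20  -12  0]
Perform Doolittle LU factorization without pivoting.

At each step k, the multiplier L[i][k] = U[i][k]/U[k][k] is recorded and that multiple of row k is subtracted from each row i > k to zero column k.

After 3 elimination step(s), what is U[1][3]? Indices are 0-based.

U[1][3] = 0

k=0: U[0][0]=-1
  eliminate (1,0): mult=2, new row 1: (0, -2, 1, 0); set L[1][0]=2
  eliminate (2,0): mult=2, new row 2: (0, 8, -6, 3); set L[2][0]=2
  eliminate (3,0): mult=3, new row 3: (0, -8, 0, 9); set L[3][0]=3
k=1: U[1][1]=-2
  eliminate (2,1): mult=-4, new row 2: (0, 0, -2, 3); set L[2][1]=-4
  eliminate (3,1): mult=4, new row 3: (0, 0, -4, 9); set L[3][1]=4
k=2: U[2][2]=-2
  eliminate (3,2): mult=2, new row 3: (0, 0, 0, 3); set L[3][2]=2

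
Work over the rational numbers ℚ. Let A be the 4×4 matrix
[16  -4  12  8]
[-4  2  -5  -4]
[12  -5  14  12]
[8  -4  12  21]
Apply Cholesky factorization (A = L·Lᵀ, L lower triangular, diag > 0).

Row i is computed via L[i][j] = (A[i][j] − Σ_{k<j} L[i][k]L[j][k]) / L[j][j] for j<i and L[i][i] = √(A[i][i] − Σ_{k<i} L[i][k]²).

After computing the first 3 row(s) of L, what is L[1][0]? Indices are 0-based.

Step 1: L[0][0] = √(16) = 4.
  L[1][0] = (-4) / L[0][0] = -1.
Step 2: L[1][1] = √(1) = 1.
  L[2][0] = (12) / L[0][0] = 3.
  L[2][1] = (-2) / L[1][1] = -2.
Step 3: L[2][2] = √(1) = 1.

L[1][0] = -1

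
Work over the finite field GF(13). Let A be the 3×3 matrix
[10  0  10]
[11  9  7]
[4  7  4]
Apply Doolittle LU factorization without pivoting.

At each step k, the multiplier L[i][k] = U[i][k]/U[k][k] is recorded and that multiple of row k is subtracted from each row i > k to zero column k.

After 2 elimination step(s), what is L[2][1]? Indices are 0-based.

L[2][1] = 8

Step 1: pivot at (0,0) is 10.
  row1 ← row1 − (5)·row0  ⇒  L[1][0]=5, U row1=(0, 9, 9)
  row2 ← row2 − (3)·row0  ⇒  L[2][0]=3, U row2=(0, 7, 0)
Step 2: pivot at (1,1) is 9.
  row2 ← row2 − (8)·row1  ⇒  L[2][1]=8, U row2=(0, 0, 6)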